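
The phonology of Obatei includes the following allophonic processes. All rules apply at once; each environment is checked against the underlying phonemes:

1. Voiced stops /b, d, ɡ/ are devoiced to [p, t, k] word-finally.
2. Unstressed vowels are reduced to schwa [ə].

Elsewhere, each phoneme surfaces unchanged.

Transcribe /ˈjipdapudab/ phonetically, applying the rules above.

[ˈjipdəpədəp]

/i/ (between /j/ and /p/): rule 2 targets it, but not in an unstressed syllable → unchanged [i].
/d/ (between /p/ and /a/) fails the environment for rule 1, so it stays [d].
/a/ (between /d/ and /p/): in an unstressed syllable, so rule 2 applies → [ə].
/u/ — between /p/ and /d/, in an unstressed syllable — surfaces as [ə] (rule 2).
/d/ (between /u/ and /a/) is in the target of rule 1 but the environment (word-finally) is not met → [d].
/a/ (between /d/ and /b/) occurs in an unstressed syllable → [ə] by rule 2.
/b/ — word-final, word-finally — surfaces as [p] (rule 1).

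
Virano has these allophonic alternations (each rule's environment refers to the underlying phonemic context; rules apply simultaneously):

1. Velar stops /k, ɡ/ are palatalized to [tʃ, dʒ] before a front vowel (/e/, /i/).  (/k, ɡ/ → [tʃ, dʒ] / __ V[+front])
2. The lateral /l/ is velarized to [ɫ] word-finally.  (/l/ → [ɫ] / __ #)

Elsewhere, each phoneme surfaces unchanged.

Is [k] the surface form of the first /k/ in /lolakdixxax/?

/k/ (between /a/ and /d/) fails the environment for rule 1, so it stays [k].
The actual realization is [k], which matches [k].

Yes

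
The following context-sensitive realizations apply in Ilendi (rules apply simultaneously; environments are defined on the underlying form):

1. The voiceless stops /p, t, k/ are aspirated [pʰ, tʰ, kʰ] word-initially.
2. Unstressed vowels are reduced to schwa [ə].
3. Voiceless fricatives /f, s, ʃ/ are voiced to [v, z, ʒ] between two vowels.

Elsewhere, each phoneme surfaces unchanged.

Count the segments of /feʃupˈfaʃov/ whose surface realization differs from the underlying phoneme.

5

Segments that undergo a rule: /e/ → [ə] (rule 2); /ʃ/ → [ʒ] (rule 3); /u/ → [ə] (rule 2); /ʃ/ → [ʒ] (rule 3); /o/ → [ə] (rule 2).
All other segments surface unchanged.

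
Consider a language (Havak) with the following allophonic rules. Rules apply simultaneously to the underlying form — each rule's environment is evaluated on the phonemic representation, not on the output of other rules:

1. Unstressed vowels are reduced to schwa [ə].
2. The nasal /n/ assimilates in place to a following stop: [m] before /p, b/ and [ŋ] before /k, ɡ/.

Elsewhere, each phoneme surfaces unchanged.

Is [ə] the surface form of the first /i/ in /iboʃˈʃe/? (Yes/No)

/i/ (word-initial): in an unstressed syllable, so rule 1 applies → [ə].
The actual realization is [ə], which matches [ə].

Yes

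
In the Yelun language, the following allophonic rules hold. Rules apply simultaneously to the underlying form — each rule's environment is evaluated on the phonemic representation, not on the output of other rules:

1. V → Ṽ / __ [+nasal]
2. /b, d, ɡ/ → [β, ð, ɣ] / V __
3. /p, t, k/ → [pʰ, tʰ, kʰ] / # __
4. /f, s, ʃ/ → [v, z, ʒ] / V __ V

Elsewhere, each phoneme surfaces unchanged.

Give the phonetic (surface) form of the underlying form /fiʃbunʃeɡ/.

[fiʃbũnʃeɣ]

/f/ — word-initial; rule 4 does not apply here → [f].
/i/ (between /f/ and /ʃ/) is in the target of rule 1 but the environment (before a nasal consonant) is not met → [i].
/ʃ/ (between /i/ and /b/): rule 4 targets it, but not between two vowels → unchanged [ʃ].
/b/ (between /ʃ/ and /u/) fails the environment for rule 2, so it stays [b].
/u/ meets the environment for rule 1 (before a nasal consonant) → [ũ].
/ʃ/ (between /n/ and /e/) fails the environment for rule 4, so it stays [ʃ].
/e/ (between /ʃ/ and /ɡ/): rule 1 targets it, but not before a nasal consonant → unchanged [e].
/ɡ/ — word-final, immediately after a vowel — surfaces as [ɣ] (rule 2).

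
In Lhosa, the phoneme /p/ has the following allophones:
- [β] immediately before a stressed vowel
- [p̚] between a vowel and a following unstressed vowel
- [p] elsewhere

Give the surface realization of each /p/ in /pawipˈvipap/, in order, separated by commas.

[p], [p], [p̚], [p]

Occurrence 1 (position 1): no conditioning environment matches → elsewhere allophone [p].
Occurrence 2 (position 5): no conditioning environment matches → elsewhere allophone [p].
Occurrence 3 (position 8): between a vowel and a following unstressed vowel → [p̚].
Occurrence 4 (position 10): no conditioning environment matches → elsewhere allophone [p].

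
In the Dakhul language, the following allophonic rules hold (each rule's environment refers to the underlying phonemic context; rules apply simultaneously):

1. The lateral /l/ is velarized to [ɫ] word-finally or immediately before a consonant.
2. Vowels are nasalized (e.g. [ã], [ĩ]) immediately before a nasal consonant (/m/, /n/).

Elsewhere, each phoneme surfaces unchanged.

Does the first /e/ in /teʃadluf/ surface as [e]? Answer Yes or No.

Yes

/e/ — between /t/ and /ʃ/; rule 2 does not apply here → [e].
The actual realization is [e], which matches [e].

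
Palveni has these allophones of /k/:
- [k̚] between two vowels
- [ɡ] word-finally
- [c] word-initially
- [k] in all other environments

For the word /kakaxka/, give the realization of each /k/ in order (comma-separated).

[c], [k̚], [k]

Occurrence 1 (position 1): word-initially → [c].
Occurrence 2 (position 3): between two vowels → [k̚].
Occurrence 3 (position 6): no conditioning environment matches → elsewhere allophone [k].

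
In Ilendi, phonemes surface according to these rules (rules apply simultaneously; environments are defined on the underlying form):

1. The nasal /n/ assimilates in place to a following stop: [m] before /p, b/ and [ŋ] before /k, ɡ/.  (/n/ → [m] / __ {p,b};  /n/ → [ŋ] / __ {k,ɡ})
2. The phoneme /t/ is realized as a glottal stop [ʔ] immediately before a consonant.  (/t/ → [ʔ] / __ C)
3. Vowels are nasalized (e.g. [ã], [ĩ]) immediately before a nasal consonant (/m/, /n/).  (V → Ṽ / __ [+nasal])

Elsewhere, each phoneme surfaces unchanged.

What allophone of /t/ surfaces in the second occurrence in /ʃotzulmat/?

/t/ (word-final) fails the environment for rule 2, so it stays [t].

[t]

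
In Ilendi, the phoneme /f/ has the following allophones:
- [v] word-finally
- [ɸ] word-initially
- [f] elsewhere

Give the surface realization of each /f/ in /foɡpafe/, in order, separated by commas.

Occurrence 1 (position 1): word-initially → [ɸ].
Occurrence 2 (position 6): no conditioning environment matches → elsewhere allophone [f].

[ɸ], [f]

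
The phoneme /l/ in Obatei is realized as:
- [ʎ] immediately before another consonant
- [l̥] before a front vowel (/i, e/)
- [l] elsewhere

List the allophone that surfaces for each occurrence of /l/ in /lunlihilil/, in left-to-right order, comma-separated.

[l], [l̥], [l̥], [l]

Occurrence 1 (position 1): no conditioning environment matches → elsewhere allophone [l].
Occurrence 2 (position 4): before a front vowel (/i, e/) → [l̥].
Occurrence 3 (position 8): before a front vowel (/i, e/) → [l̥].
Occurrence 4 (position 10): no conditioning environment matches → elsewhere allophone [l].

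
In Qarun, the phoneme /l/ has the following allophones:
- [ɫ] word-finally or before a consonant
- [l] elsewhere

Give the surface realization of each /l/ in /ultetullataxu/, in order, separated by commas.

Occurrence 1 (position 2): word-finally or before a consonant → [ɫ].
Occurrence 2 (position 7): word-finally or before a consonant → [ɫ].
Occurrence 3 (position 8): no conditioning environment matches → elsewhere allophone [l].

[ɫ], [ɫ], [l]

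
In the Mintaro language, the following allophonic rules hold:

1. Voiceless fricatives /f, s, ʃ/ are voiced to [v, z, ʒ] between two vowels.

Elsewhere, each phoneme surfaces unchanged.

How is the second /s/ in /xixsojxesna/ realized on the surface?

/s/ — between /e/ and /n/; rule 1 does not apply here → [s].

[s]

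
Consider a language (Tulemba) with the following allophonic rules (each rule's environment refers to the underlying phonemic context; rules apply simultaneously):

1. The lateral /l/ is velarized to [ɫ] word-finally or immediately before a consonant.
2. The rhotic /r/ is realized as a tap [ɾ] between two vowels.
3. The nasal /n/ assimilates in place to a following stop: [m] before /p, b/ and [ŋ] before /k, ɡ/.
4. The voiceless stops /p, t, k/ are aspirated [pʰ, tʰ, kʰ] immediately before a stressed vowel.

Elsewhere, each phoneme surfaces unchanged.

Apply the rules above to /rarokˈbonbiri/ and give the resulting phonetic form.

[raɾokˈbombiɾi]

/r/ — word-initial; rule 2 does not apply here → [r].
/a/ stays [a].
/r/ (between /a/ and /o/) occurs between two vowels → [ɾ] by rule 2.
/o/ (between /r/ and /k/): no rule targets it → [o].
/k/ (between /o/ and /b/) fails the environment for rule 4, so it stays [k].
/b/ stays [b].
/o/ (between /b/ and /n/): no rule targets it → [o].
/n/ (between /o/ and /b/): before a labial or velar stop, so rule 3 applies → [m].
/b/ (between /n/ and /i/) is unaffected → [b].
/i/ — not in any rule's target class → [i].
Rule 2 applies to /r/ (between /i/ and /i/: between two vowels) → [ɾ].
/i/ stays [i].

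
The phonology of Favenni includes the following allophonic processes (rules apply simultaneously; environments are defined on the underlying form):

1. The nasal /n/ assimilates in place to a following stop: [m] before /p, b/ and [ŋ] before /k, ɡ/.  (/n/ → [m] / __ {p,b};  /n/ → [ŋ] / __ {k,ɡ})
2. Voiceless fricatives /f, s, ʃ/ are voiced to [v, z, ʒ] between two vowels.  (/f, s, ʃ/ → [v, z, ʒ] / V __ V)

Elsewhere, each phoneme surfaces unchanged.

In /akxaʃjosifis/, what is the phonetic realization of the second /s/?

[s]

/s/ — word-final; rule 2 does not apply here → [s].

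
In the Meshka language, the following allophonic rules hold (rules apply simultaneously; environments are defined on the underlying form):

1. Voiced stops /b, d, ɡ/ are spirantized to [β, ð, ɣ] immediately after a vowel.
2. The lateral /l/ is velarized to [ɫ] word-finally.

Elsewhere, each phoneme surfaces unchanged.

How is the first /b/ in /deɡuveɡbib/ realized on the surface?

/b/ (between /ɡ/ and /i/) is in the target of rule 1 but the environment (immediately after a vowel) is not met → [b].

[b]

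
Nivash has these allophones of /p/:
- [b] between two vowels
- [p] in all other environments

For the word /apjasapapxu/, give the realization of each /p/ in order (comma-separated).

Occurrence 1 (position 2): no conditioning environment matches → elsewhere allophone [p].
Occurrence 2 (position 7): between two vowels → [b].
Occurrence 3 (position 9): no conditioning environment matches → elsewhere allophone [p].

[p], [b], [p]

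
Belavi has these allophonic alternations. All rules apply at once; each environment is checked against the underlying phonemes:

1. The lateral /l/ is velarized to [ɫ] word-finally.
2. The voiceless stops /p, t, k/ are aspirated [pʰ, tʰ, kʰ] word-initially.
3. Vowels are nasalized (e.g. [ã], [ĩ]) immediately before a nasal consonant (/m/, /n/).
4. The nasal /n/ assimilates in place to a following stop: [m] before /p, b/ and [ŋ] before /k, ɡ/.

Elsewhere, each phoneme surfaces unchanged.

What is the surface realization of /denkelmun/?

Rule 3 applies to /e/ (between /d/ and /n/: before a nasal consonant) → [ẽ].
Rule 4 applies to /n/ (between /e/ and /k/: before a labial or velar stop) → [ŋ].
/k/ (between /n/ and /e/) is in the target of rule 2 but the environment (word-initially) is not met → [k].
/e/ (between /k/ and /l/) is in the target of rule 3 but the environment (before a nasal consonant) is not met → [e].
/l/ (between /e/ and /m/): rule 1 targets it, but not word-finally → unchanged [l].
/u/ meets the environment for rule 3 (before a nasal consonant) → [ũ].
/n/ (word-final): rule 4 targets it, but not before a labial or velar stop → unchanged [n].

[dẽŋkelmũn]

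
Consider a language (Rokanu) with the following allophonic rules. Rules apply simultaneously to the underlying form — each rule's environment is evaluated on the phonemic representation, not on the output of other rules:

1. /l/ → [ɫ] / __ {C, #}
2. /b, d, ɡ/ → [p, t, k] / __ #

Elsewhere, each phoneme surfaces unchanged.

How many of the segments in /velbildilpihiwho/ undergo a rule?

Segments that undergo a rule: /l/ → [ɫ] (rule 1); /l/ → [ɫ] (rule 1); /l/ → [ɫ] (rule 1).
All other segments surface unchanged.

3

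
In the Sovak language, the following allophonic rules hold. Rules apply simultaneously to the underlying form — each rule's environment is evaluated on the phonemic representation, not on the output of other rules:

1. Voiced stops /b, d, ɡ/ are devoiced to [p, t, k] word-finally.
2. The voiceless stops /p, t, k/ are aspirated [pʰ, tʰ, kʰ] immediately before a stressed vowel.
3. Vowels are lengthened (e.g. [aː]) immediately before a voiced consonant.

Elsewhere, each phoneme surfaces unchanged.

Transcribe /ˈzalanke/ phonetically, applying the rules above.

/z/ — not in any rule's target class → [z].
/a/ (between /z/ and /l/) occurs before a voiced consonant → [aː] by rule 3.
/l/ — not in any rule's target class → [l].
/a/ (between /l/ and /n/) occurs before a voiced consonant → [aː] by rule 3.
/n/ stays [n].
/k/ (between /n/ and /e/) fails the environment for rule 2, so it stays [k].
/e/ (word-final) is in the target of rule 3 but the environment (before a voiced consonant) is not met → [e].

[ˈzaːlaːnke]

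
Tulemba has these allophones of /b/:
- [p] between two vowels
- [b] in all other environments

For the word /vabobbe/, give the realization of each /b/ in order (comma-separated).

[p], [b], [b]

Occurrence 1 (position 3): between two vowels → [p].
Occurrence 2 (position 5): no conditioning environment matches → elsewhere allophone [b].
Occurrence 3 (position 6): no conditioning environment matches → elsewhere allophone [b].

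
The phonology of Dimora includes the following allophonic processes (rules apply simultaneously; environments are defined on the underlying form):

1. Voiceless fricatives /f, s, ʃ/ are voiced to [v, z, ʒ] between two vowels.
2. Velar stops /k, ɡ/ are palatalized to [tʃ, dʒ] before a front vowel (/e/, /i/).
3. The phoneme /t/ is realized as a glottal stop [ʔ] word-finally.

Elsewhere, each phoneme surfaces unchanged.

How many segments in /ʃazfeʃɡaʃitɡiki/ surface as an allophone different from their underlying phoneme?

3

Segments that undergo a rule: /ʃ/ → [ʒ] (rule 1); /ɡ/ → [dʒ] (rule 2); /k/ → [tʃ] (rule 2).
All other segments surface unchanged.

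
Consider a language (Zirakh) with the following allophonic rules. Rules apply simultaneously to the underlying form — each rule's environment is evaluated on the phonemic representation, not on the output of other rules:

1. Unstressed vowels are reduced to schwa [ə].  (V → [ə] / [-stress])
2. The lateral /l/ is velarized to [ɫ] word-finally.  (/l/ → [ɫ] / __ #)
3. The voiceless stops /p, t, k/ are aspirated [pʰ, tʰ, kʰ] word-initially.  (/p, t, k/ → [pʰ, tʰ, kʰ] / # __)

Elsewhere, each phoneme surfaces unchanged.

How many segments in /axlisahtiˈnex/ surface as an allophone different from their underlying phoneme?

Segments that undergo a rule: /a/ → [ə] (rule 1); /i/ → [ə] (rule 1); /a/ → [ə] (rule 1); /i/ → [ə] (rule 1).
All other segments surface unchanged.

4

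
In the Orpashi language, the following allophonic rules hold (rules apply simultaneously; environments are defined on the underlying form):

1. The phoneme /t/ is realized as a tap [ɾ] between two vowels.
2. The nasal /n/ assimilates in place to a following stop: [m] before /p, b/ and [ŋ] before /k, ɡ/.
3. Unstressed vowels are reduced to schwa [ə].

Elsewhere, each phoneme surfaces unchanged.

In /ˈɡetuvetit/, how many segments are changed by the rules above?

Segments that undergo a rule: /t/ → [ɾ] (rule 1); /u/ → [ə] (rule 3); /e/ → [ə] (rule 3); /t/ → [ɾ] (rule 1); /i/ → [ə] (rule 3).
All other segments surface unchanged.

5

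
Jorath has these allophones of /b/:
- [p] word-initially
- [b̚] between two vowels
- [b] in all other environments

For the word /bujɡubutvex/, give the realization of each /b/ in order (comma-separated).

Occurrence 1 (position 1): word-initially → [p].
Occurrence 2 (position 6): between two vowels → [b̚].

[p], [b̚]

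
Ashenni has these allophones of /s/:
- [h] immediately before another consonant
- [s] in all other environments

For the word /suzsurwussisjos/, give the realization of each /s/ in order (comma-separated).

Occurrence 1 (position 1): no conditioning environment matches → elsewhere allophone [s].
Occurrence 2 (position 4): no conditioning environment matches → elsewhere allophone [s].
Occurrence 3 (position 9): immediately before another consonant → [h].
Occurrence 4 (position 10): no conditioning environment matches → elsewhere allophone [s].
Occurrence 5 (position 12): immediately before another consonant → [h].
Occurrence 6 (position 15): no conditioning environment matches → elsewhere allophone [s].

[s], [s], [h], [s], [h], [s]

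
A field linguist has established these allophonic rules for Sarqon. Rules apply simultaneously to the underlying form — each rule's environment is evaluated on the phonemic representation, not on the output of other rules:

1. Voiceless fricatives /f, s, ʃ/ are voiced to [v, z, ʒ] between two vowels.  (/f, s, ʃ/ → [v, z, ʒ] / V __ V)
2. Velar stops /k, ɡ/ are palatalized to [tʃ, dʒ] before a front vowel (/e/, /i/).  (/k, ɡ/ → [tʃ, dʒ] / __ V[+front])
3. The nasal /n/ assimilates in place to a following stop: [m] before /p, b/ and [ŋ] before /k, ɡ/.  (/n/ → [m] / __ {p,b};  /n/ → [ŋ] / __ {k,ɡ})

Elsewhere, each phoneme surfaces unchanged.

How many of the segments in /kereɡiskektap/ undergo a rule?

3

Segments that undergo a rule: /k/ → [tʃ] (rule 2); /ɡ/ → [dʒ] (rule 2); /k/ → [tʃ] (rule 2).
All other segments surface unchanged.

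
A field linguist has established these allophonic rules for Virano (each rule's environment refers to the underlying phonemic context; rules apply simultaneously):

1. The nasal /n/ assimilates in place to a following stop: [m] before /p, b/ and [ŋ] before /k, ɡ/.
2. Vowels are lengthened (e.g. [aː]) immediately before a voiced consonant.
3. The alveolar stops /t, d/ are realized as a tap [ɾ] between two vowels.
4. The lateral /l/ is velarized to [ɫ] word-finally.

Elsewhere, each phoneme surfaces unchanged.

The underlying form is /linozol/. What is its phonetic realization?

/l/ (word-initial): rule 4 targets it, but not word-finally → unchanged [l].
/i/ — between /l/ and /n/, before a voiced consonant — surfaces as [iː] (rule 2).
/n/ — between /i/ and /o/; rule 1 does not apply here → [n].
/o/ — between /n/ and /z/, before a voiced consonant — surfaces as [oː] (rule 2).
/o/ (between /z/ and /l/): before a voiced consonant, so rule 2 applies → [oː].
/l/ (word-final): word-finally, so rule 4 applies → [ɫ].

[liːnoːzoːɫ]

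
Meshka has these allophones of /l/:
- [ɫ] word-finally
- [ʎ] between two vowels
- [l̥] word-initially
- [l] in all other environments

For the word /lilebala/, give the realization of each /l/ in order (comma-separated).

[l̥], [ʎ], [ʎ]

Occurrence 1 (position 1): word-initially → [l̥].
Occurrence 2 (position 3): between two vowels → [ʎ].
Occurrence 3 (position 7): between two vowels → [ʎ].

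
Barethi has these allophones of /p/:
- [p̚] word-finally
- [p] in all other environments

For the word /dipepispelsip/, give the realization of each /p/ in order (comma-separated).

Occurrence 1 (position 3): no conditioning environment matches → elsewhere allophone [p].
Occurrence 2 (position 5): no conditioning environment matches → elsewhere allophone [p].
Occurrence 3 (position 8): no conditioning environment matches → elsewhere allophone [p].
Occurrence 4 (position 13): word-finally → [p̚].

[p], [p], [p], [p̚]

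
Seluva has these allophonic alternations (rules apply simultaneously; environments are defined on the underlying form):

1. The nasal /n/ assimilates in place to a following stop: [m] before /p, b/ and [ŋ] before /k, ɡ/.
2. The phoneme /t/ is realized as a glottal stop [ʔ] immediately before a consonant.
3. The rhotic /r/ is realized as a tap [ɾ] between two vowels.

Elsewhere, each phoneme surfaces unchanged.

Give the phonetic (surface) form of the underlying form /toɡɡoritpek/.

/t/ (word-initial) is in the target of rule 2 but the environment (immediately before a consonant) is not met → [t].
/r/ (between /o/ and /i/) occurs between two vowels → [ɾ] by rule 3.
/t/ (between /i/ and /p/): immediately before a consonant, so rule 2 applies → [ʔ].

[toɡɡoɾiʔpek]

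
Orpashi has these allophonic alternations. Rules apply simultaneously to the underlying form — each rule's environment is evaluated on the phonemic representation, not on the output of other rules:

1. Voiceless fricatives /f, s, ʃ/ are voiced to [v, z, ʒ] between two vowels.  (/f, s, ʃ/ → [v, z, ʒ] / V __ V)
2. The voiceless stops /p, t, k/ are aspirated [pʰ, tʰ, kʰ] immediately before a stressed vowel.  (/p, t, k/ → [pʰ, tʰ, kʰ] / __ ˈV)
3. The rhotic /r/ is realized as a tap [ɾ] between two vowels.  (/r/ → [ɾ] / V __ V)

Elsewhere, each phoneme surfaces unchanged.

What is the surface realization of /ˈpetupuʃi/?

[ˈpʰetupuʒi]

/p/ (word-initial): immediately before a stressed vowel, so rule 2 applies → [pʰ].
/e/ (between /p/ and /t/): no rule targets it → [e].
/t/ (between /e/ and /u/) fails the environment for rule 2, so it stays [t].
/u/ (between /t/ and /p/) is unaffected → [u].
/p/ — between /u/ and /u/; rule 2 does not apply here → [p].
/u/ stays [u].
/ʃ/ meets the environment for rule 1 (between two vowels) → [ʒ].
/i/ (word-final): no rule targets it → [i].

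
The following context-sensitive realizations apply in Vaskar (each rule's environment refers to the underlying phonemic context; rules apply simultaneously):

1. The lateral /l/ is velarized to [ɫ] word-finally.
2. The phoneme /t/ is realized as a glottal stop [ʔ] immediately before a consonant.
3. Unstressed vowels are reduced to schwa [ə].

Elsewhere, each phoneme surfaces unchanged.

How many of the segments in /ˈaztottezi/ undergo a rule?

4

Segments that undergo a rule: /o/ → [ə] (rule 3); /t/ → [ʔ] (rule 2); /e/ → [ə] (rule 3); /i/ → [ə] (rule 3).
All other segments surface unchanged.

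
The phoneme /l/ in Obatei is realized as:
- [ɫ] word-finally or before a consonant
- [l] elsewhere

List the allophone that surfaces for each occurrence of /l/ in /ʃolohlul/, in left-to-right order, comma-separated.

[l], [l], [ɫ]

Occurrence 1 (position 3): no conditioning environment matches → elsewhere allophone [l].
Occurrence 2 (position 6): no conditioning environment matches → elsewhere allophone [l].
Occurrence 3 (position 8): word-finally or before a consonant → [ɫ].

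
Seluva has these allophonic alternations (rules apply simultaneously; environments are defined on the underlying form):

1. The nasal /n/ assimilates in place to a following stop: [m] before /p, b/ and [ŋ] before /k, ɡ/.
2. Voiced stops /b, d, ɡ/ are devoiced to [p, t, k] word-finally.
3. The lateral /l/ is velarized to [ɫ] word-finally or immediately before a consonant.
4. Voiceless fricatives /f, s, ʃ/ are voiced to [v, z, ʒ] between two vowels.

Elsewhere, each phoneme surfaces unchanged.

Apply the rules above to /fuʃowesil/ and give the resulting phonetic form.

[fuʒoweziɫ]

/f/ (word-initial): rule 4 targets it, but not between two vowels → unchanged [f].
/u/ (between /f/ and /ʃ/) is unaffected → [u].
/ʃ/ — between /u/ and /o/, between two vowels — surfaces as [ʒ] (rule 4).
/o/ stays [o].
/w/ (between /o/ and /e/): no rule targets it → [w].
/e/ stays [e].
/s/ — between /e/ and /i/, between two vowels — surfaces as [z] (rule 4).
/i/ (between /s/ and /l/) is unaffected → [i].
Rule 3 applies to /l/ (word-final: word-finally or immediately before a consonant) → [ɫ].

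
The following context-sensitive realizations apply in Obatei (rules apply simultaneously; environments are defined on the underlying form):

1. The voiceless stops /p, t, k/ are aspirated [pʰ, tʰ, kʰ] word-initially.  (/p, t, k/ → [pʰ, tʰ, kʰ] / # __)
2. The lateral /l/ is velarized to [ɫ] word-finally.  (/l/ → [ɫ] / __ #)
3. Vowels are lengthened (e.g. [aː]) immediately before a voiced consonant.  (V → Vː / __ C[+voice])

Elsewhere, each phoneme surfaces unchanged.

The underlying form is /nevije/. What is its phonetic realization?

[neːviːje]

/n/ (word-initial) is unaffected → [n].
/e/ — between /n/ and /v/, before a voiced consonant — surfaces as [eː] (rule 3).
/v/ — not in any rule's target class → [v].
/i/ (between /v/ and /j/) occurs before a voiced consonant → [iː] by rule 3.
/j/ (between /i/ and /e/): no rule targets it → [j].
/e/ (word-final) is in the target of rule 3 but the environment (before a voiced consonant) is not met → [e].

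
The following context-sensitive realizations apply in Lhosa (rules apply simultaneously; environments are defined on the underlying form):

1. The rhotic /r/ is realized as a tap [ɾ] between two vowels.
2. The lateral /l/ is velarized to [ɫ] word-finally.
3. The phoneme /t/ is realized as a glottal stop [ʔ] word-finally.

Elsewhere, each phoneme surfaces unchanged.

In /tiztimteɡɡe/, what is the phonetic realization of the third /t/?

/t/ — between /m/ and /e/; rule 3 does not apply here → [t].

[t]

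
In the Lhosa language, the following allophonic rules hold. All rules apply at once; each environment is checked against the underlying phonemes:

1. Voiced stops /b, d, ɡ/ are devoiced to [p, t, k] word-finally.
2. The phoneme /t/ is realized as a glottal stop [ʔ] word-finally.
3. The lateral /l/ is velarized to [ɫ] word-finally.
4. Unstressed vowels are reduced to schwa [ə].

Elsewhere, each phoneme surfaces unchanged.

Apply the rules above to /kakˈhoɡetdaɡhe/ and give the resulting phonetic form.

/k/ (word-initial) is unaffected → [k].
/a/ meets the environment for rule 4 (in an unstressed syllable) → [ə].
/k/ (between /a/ and /h/): no rule targets it → [k].
/h/ (between /k/ and /o/): no rule targets it → [h].
/o/ (between /h/ and /ɡ/) is in the target of rule 4 but the environment (in an unstressed syllable) is not met → [o].
/ɡ/ — between /o/ and /e/; rule 1 does not apply here → [ɡ].
/e/ — between /ɡ/ and /t/, in an unstressed syllable — surfaces as [ə] (rule 4).
/t/ — between /e/ and /d/; rule 2 does not apply here → [t].
/d/ (between /t/ and /a/) fails the environment for rule 1, so it stays [d].
/a/ — between /d/ and /ɡ/, in an unstressed syllable — surfaces as [ə] (rule 4).
/ɡ/ (between /a/ and /h/) is in the target of rule 1 but the environment (word-finally) is not met → [ɡ].
/h/ stays [h].
/e/ (word-final) occurs in an unstressed syllable → [ə] by rule 4.

[kəkˈhoɡətdəɡhə]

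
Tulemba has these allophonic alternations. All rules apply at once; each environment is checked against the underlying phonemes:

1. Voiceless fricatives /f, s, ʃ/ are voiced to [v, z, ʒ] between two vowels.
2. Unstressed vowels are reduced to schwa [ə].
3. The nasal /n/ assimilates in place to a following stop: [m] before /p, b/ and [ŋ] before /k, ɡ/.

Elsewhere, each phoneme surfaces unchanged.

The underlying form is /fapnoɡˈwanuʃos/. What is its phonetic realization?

[fəpnəɡˈwanəʒəs]

/f/ (word-initial) is in the target of rule 1 but the environment (between two vowels) is not met → [f].
/a/ meets the environment for rule 2 (in an unstressed syllable) → [ə].
/p/ — not in any rule's target class → [p].
/n/ (between /p/ and /o/) is in the target of rule 3 but the environment (before a labial or velar stop) is not met → [n].
/o/ (between /n/ and /ɡ/): in an unstressed syllable, so rule 2 applies → [ə].
/ɡ/ (between /o/ and /w/) is unaffected → [ɡ].
/w/ stays [w].
/a/ — between /w/ and /n/; rule 2 does not apply here → [a].
/n/ (between /a/ and /u/) fails the environment for rule 3, so it stays [n].
/u/ (between /n/ and /ʃ/) occurs in an unstressed syllable → [ə] by rule 2.
/ʃ/ — between /u/ and /o/, between two vowels — surfaces as [ʒ] (rule 1).
/o/ — between /ʃ/ and /s/, in an unstressed syllable — surfaces as [ə] (rule 2).
/s/ (word-final): rule 1 targets it, but not between two vowels → unchanged [s].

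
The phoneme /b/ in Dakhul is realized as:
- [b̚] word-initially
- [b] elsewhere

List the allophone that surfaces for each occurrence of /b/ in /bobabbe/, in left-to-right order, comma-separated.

Occurrence 1 (position 1): word-initially → [b̚].
Occurrence 2 (position 3): no conditioning environment matches → elsewhere allophone [b].
Occurrence 3 (position 5): no conditioning environment matches → elsewhere allophone [b].
Occurrence 4 (position 6): no conditioning environment matches → elsewhere allophone [b].

[b̚], [b], [b], [b]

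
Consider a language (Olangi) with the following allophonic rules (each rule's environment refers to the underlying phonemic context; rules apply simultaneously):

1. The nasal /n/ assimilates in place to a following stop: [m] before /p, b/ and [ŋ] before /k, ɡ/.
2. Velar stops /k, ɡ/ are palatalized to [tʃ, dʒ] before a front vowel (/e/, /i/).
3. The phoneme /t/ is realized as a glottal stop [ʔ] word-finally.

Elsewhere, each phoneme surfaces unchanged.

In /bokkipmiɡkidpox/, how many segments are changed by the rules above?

2

Segments that undergo a rule: /k/ → [tʃ] (rule 2); /k/ → [tʃ] (rule 2).
All other segments surface unchanged.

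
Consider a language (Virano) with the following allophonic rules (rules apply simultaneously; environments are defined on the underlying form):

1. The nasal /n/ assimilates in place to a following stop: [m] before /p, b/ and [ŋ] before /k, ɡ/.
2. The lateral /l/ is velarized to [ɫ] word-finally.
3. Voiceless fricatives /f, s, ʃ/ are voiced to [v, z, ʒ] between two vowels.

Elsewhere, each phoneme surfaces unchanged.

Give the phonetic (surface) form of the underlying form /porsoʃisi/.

[porsoʒizi]

/s/ (between /r/ and /o/) is in the target of rule 3 but the environment (between two vowels) is not met → [s].
/ʃ/ (between /o/ and /i/) occurs between two vowels → [ʒ] by rule 3.
Rule 3 applies to /s/ (between /i/ and /i/: between two vowels) → [z].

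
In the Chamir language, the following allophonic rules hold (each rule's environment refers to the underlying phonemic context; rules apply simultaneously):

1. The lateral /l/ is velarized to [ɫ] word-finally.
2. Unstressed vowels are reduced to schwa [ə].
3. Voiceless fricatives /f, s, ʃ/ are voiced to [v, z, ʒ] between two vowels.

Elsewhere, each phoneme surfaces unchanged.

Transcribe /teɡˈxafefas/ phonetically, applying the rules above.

/t/ stays [t].
/e/ (between /t/ and /ɡ/) occurs in an unstressed syllable → [ə] by rule 2.
/ɡ/ stays [ɡ].
/x/ — not in any rule's target class → [x].
/a/ — between /x/ and /f/; rule 2 does not apply here → [a].
/f/ (between /a/ and /e/): between two vowels, so rule 3 applies → [v].
/e/ — between /f/ and /f/, in an unstressed syllable — surfaces as [ə] (rule 2).
/f/ meets the environment for rule 3 (between two vowels) → [v].
Rule 2 applies to /a/ (between /f/ and /s/: in an unstressed syllable) → [ə].
/s/ — word-final; rule 3 does not apply here → [s].

[təɡˈxavəvəs]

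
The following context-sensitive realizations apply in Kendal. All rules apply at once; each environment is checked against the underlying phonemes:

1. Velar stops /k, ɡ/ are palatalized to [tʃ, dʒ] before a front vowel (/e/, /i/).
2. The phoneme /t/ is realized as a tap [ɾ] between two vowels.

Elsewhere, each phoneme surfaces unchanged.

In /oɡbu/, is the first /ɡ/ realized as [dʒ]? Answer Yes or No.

No

/ɡ/ (between /o/ and /b/) is in the target of rule 1 but the environment (before a front vowel) is not met → [ɡ].
The actual realization is [ɡ], not [dʒ].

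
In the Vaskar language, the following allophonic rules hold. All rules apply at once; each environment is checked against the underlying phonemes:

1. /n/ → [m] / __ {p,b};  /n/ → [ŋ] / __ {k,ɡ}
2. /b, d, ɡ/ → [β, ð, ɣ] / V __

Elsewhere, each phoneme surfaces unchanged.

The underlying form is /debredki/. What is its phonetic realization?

/d/ (word-initial) is in the target of rule 2 but the environment (immediately after a vowel) is not met → [d].
/e/ (between /d/ and /b/) is unaffected → [e].
Rule 2 applies to /b/ (between /e/ and /r/: immediately after a vowel) → [β].
/r/ stays [r].
/e/ — not in any rule's target class → [e].
/d/ (between /e/ and /k/): immediately after a vowel, so rule 2 applies → [ð].
/k/ stays [k].
/i/ (word-final): no rule targets it → [i].

[deβreðki]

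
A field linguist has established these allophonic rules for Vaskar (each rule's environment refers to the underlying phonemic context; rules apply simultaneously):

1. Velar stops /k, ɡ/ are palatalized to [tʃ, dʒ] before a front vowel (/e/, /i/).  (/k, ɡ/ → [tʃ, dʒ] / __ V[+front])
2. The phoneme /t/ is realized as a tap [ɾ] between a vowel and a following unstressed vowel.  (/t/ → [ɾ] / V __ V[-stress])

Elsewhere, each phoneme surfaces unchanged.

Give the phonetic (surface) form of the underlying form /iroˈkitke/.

[iroˈtʃittʃe]

/i/ (word-initial) is unaffected → [i].
/r/ — not in any rule's target class → [r].
/o/ stays [o].
/k/ (between /o/ and /i/): before a front vowel, so rule 1 applies → [tʃ].
/i/ (between /k/ and /t/) is unaffected → [i].
/t/ — between /i/ and /k/; rule 2 does not apply here → [t].
/k/ — between /t/ and /e/, before a front vowel — surfaces as [tʃ] (rule 1).
/e/ (word-final) is unaffected → [e].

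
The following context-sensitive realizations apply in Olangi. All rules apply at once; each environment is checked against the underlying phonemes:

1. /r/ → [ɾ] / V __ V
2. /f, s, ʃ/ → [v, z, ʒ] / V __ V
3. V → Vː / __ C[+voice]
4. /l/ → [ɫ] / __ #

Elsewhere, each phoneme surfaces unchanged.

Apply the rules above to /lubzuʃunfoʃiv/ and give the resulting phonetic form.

[luːbzuʒuːnfoʒiːv]

/l/ — word-initial; rule 4 does not apply here → [l].
/u/ meets the environment for rule 3 (before a voiced consonant) → [uː].
/b/ (between /u/ and /z/) is unaffected → [b].
/z/ — not in any rule's target class → [z].
/u/ — between /z/ and /ʃ/; rule 3 does not apply here → [u].
Rule 2 applies to /ʃ/ (between /u/ and /u/: between two vowels) → [ʒ].
/u/ — between /ʃ/ and /n/, before a voiced consonant — surfaces as [uː] (rule 3).
/n/ stays [n].
/f/ (between /n/ and /o/) is in the target of rule 2 but the environment (between two vowels) is not met → [f].
/o/ (between /f/ and /ʃ/): rule 3 targets it, but not before a voiced consonant → unchanged [o].
/ʃ/ — between /o/ and /i/, between two vowels — surfaces as [ʒ] (rule 2).
/i/ (between /ʃ/ and /v/) occurs before a voiced consonant → [iː] by rule 3.
/v/ — not in any rule's target class → [v].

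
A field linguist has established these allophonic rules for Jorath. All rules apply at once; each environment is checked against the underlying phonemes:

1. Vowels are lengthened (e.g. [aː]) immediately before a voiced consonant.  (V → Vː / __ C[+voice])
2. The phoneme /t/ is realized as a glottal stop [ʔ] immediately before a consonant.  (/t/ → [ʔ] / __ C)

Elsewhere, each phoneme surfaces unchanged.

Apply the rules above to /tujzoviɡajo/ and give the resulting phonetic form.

[tuːjzoːviːɡaːjo]

/t/ — word-initial; rule 2 does not apply here → [t].
/u/ (between /t/ and /j/): before a voiced consonant, so rule 1 applies → [uː].
/j/ (between /u/ and /z/) is unaffected → [j].
/z/ (between /j/ and /o/) is unaffected → [z].
/o/ (between /z/ and /v/): before a voiced consonant, so rule 1 applies → [oː].
/v/ — not in any rule's target class → [v].
/i/ (between /v/ and /ɡ/): before a voiced consonant, so rule 1 applies → [iː].
/ɡ/ (between /i/ and /a/): no rule targets it → [ɡ].
/a/ (between /ɡ/ and /j/) occurs before a voiced consonant → [aː] by rule 1.
/j/ — not in any rule's target class → [j].
/o/ (word-final) is in the target of rule 1 but the environment (before a voiced consonant) is not met → [o].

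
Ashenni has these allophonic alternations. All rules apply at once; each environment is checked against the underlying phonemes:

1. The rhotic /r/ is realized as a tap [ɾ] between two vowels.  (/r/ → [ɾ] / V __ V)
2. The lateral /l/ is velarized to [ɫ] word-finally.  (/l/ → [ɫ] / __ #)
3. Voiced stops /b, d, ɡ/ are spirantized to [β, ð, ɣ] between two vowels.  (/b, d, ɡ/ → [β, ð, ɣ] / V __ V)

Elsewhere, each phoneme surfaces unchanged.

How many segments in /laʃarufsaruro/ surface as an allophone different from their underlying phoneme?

Segments that undergo a rule: /r/ → [ɾ] (rule 1); /r/ → [ɾ] (rule 1); /r/ → [ɾ] (rule 1).
All other segments surface unchanged.

3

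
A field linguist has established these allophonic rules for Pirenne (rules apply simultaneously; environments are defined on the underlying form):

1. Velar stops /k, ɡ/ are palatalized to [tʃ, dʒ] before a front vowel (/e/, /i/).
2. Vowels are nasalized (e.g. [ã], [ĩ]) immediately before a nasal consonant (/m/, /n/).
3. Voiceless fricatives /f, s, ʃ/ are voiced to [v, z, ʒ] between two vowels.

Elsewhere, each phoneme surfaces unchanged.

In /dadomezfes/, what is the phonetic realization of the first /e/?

[e]

/e/ (between /m/ and /z/): rule 2 targets it, but not before a nasal consonant → unchanged [e].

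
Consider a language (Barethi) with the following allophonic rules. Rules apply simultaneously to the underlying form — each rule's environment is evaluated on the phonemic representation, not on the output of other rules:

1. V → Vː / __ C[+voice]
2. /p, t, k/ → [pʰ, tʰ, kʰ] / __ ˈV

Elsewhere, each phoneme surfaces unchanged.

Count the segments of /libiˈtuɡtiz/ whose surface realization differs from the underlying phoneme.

Segments that undergo a rule: /i/ → [iː] (rule 1); /t/ → [tʰ] (rule 2); /u/ → [uː] (rule 1); /i/ → [iː] (rule 1).
All other segments surface unchanged.

4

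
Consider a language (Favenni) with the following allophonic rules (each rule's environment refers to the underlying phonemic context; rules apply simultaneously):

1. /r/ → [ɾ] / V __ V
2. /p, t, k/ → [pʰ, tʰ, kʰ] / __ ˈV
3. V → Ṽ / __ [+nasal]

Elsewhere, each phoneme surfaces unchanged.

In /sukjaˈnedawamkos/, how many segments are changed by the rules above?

2

Segments that undergo a rule: /a/ → [ã] (rule 3); /a/ → [ã] (rule 3).
All other segments surface unchanged.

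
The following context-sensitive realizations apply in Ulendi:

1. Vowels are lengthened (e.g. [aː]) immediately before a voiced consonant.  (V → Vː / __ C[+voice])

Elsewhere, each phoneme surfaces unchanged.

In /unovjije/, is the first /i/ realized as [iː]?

Yes

Rule 1 applies to /i/ (between /j/ and /j/: before a voiced consonant) → [iː].
The actual realization is [iː], which matches [iː].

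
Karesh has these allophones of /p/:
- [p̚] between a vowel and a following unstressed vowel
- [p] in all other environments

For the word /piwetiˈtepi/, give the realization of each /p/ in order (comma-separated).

[p], [p̚]

Occurrence 1 (position 1): no conditioning environment matches → elsewhere allophone [p].
Occurrence 2 (position 9): between a vowel and a following unstressed vowel → [p̚].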